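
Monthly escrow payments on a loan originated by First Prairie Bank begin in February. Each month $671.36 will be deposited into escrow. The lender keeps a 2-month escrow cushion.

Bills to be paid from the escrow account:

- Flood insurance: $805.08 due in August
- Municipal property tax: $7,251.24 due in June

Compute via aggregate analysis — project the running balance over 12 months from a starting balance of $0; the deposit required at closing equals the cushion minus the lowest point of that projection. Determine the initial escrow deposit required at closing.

$5,237.16

Cushion = 2 × $671.36 = $1,342.72
Trial balance (start $0, +$671.36 each month, − disbursements):
  Feb: +$671.36 → $671.36
  Mar: +$671.36 → $1,342.72
  Apr: +$671.36 → $2,014.08
  May: +$671.36 → $2,685.44
  Jun: +$671.36 − $7,251.24 → -$3,894.44
  Jul: +$671.36 → -$3,223.08
  Aug: +$671.36 − $805.08 → -$3,356.80
  Sep: +$671.36 → -$2,685.44
  Oct: +$671.36 → -$2,014.08
  Nov: +$671.36 → -$1,342.72
  Dec: +$671.36 → -$671.36
  Jan: +$671.36 → $0.00
Lowest trial balance = -$3,894.44 (Jun)
Initial deposit = cushion − low point = $1,342.72 − (-$3,894.44) = $5,237.16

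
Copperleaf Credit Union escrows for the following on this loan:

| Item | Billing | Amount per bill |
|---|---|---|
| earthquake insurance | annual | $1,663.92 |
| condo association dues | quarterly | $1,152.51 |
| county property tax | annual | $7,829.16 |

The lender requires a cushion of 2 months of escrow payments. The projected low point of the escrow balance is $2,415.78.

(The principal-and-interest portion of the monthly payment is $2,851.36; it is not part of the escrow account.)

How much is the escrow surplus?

$65.26

Earthquake insurance — $1,663.92/yr
Condo association dues — $1,152.51 × 4 = $4,610.04/yr
County property tax — $7,829.16/yr
Annual escrow total = $1,663.92 + $4,610.04 + $7,829.16 = $14,103.12
Base monthly escrow = $14,103.12 / 12 = $1,175.26
Cushion = 2 × $1,175.26 = $2,350.52
Excess over cushion: $2,415.78 − $2,350.52 = $65.26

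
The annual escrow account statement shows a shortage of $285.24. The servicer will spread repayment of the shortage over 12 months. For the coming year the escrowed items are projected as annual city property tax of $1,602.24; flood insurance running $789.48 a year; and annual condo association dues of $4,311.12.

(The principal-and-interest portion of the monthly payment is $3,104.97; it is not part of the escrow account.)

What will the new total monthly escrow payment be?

$582.34

City property tax = $1,602.24/yr
Flood insurance = $789.48/yr
Condo association dues = $4,311.12/yr
Yearly total = $1,602.24 + $789.48 + $4,311.12 = $6,702.84
Per month = $6,702.84 / 12 = $558.57
Shortage spread = $285.24 / 12 = $23.77/mo
Adjusted monthly = $558.57 + $23.77 = $582.34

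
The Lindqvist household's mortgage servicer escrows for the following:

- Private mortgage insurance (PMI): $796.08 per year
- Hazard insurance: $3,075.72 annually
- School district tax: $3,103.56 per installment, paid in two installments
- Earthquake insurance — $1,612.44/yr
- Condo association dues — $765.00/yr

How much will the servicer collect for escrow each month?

Private mortgage insurance (PMI) — $796.08
Hazard insurance — $3,075.72
School district tax — $3,103.56 × 2 = $6,207.12
Earthquake insurance — $1,612.44
Condo association dues — $765.00
Total annual escrow = $12,456.36
Monthly escrow = $12,456.36 ÷ 12 = $1,038.03

$1,038.03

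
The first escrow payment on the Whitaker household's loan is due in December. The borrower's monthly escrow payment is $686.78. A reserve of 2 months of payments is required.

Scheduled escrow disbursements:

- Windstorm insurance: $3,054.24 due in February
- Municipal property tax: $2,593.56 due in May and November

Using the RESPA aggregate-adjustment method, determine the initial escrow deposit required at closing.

$2,900.68

Cushion = 2 × $686.78 = $1,373.56
Trial balance (start $0, +$686.78 each month, − disbursements):
  Dec: +$686.78 → $686.78
  Jan: +$686.78 → $1,373.56
  Feb: +$686.78 − $3,054.24 → -$993.90
  Mar: +$686.78 → -$307.12
  Apr: +$686.78 → $379.66
  May: +$686.78 − $2,593.56 → -$1,527.12
  Jun: +$686.78 → -$840.34
  Jul: +$686.78 → -$153.56
  Aug: +$686.78 → $533.22
  Sep: +$686.78 → $1,220.00
  Oct: +$686.78 → $1,906.78
  Nov: +$686.78 − $2,593.56 → $0.00
Lowest trial balance = -$1,527.12 (May)
Initial deposit = cushion − low point = $1,373.56 − (-$1,527.12) = $2,900.68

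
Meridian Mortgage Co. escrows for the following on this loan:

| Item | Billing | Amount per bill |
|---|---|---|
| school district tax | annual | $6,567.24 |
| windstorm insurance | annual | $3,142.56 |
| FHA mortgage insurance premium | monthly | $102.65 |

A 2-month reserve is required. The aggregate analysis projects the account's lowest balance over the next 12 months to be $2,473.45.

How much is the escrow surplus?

School district tax — $6,567.24 per year
Windstorm insurance — $3,142.56 per year
FHA mortgage insurance premium — $102.65 × 12 = $1,231.80 per year
Combined annual = $6,567.24 + $3,142.56 + $1,231.80 = $10,941.60
Base monthly escrow = $10,941.60 / 12 = $911.80
Cushion = 2 × $911.80 = $1,823.60
Surplus = $2,473.45 − $1,823.60 = $649.85

$649.85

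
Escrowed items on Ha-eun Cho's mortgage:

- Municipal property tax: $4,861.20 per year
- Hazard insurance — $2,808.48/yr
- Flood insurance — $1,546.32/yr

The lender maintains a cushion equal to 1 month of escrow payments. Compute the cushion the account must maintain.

Municipal property tax — $4,861.20 per year
Hazard insurance — $2,808.48 per year
Flood insurance — $1,546.32 per year
Total per year = $9,216.00
Base monthly escrow = $9,216.00 / 12 = $768.00
Reserve = 1 × $768.00 = $768.00

$768.00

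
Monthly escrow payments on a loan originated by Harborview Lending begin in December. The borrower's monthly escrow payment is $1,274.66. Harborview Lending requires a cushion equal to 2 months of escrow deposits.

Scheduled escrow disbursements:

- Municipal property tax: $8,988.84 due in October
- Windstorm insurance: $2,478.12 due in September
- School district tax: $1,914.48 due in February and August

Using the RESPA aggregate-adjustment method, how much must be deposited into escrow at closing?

Cushion = 2 × $1,274.66 = $2,549.32
Trial balance (start $0, +$1,274.66 each month, − disbursements):
  Dec: +$1,274.66 → $1,274.66
  Jan: +$1,274.66 → $2,549.32
  Feb: +$1,274.66 − $1,914.48 → $1,909.50
  Mar: +$1,274.66 → $3,184.16
  Apr: +$1,274.66 → $4,458.82
  May: +$1,274.66 → $5,733.48
  Jun: +$1,274.66 → $7,008.14
  Jul: +$1,274.66 → $8,282.80
  Aug: +$1,274.66 − $1,914.48 → $7,642.98
  Sep: +$1,274.66 − $2,478.12 → $6,439.52
  Oct: +$1,274.66 − $8,988.84 → -$1,274.66
  Nov: +$1,274.66 → $0.00
Lowest trial balance = -$1,274.66 (Oct)
Initial deposit = cushion − low point = $2,549.32 − (-$1,274.66) = $3,823.98

$3,823.98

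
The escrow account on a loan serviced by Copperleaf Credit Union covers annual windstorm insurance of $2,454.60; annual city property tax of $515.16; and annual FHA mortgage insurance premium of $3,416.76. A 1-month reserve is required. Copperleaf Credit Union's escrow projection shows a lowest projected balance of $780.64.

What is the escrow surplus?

$248.43

Windstorm insurance — $2,454.60 per year
City property tax — $515.16 per year
FHA mortgage insurance premium — $3,416.76 per year
Yearly total = $6,386.52
Monthly escrow = $6,386.52 / 12 = $532.21
Cushion = 1 × $532.21 = $532.21
Excess over cushion: $780.64 − $532.21 = $248.43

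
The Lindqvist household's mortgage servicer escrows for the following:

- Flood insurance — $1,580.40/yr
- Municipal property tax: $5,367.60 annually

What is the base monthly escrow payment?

$579.00

Flood insurance — $1,580.40
Municipal property tax — $5,367.60
Total per year = $1,580.40 + $5,367.60 = $6,948.00
Monthly escrow = $6,948.00 ÷ 12 = $579.00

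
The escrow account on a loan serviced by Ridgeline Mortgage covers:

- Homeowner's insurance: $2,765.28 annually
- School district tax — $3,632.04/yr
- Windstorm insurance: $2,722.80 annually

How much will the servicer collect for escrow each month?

$760.01

Homeowner's insurance: $2,765.28 annually
School district tax: $3,632.04 annually
Windstorm insurance: $2,722.80 annually
Total annual escrow = $2,765.28 + $3,632.04 + $2,722.80 = $9,120.12
Base monthly escrow = $9,120.12 / 12 = $760.01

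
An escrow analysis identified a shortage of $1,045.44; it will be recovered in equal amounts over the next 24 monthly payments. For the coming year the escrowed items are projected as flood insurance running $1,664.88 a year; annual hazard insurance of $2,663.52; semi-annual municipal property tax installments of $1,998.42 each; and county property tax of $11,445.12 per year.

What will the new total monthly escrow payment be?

$1,691.09

Flood insurance = $1,664.88/yr
Hazard insurance = $2,663.52/yr
Municipal property tax = $1,998.42 × 2 = $3,996.84/yr
County property tax = $11,445.12/yr
Combined annual = $19,770.36
Base monthly escrow = $19,770.36 / 12 = $1,647.53
Shortage spread = $1,045.44 ÷ 24 = $43.56/mo
New monthly escrow = $1,647.53 + $43.56 = $1,691.09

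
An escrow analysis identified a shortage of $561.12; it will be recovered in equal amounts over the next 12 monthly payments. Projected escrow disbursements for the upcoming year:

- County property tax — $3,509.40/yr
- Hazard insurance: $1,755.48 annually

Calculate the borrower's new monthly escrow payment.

$485.50

County property tax = $3,509.40
Hazard insurance = $1,755.48
Total per year = $3,509.40 + $1,755.48 = $5,264.88
Base monthly escrow = $5,264.88 ÷ 12 = $438.74
Monthly shortage recovery: $561.12 ÷ 12 = $46.76
New monthly escrow = $438.74 + $46.76 = $485.50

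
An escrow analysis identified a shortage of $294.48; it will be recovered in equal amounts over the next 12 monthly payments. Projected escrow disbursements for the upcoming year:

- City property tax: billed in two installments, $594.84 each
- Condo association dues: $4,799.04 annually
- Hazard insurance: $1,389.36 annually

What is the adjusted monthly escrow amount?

City property tax — $594.84 × 2 = $1,189.68/yr
Condo association dues — $4,799.04/yr
Hazard insurance — $1,389.36/yr
Annual escrow total = $1,189.68 + $4,799.04 + $1,389.36 = $7,378.08
Per month = $7,378.08 ÷ 12 = $614.84
Monthly shortage recovery: $294.48 / 12 = $24.54
Adjusted monthly = $614.84 + $24.54 = $639.38

$639.38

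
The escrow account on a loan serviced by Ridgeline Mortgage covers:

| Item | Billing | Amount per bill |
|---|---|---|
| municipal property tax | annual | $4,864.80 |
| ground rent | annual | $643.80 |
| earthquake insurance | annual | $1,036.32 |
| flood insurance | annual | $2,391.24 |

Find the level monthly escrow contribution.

$744.68

Municipal property tax — $4,864.80 annually
Ground rent — $643.80 annually
Earthquake insurance — $1,036.32 annually
Flood insurance — $2,391.24 annually
Total per year = $4,864.80 + $643.80 + $1,036.32 + $2,391.24 = $8,936.16
Per month = $8,936.16 ÷ 12 = $744.68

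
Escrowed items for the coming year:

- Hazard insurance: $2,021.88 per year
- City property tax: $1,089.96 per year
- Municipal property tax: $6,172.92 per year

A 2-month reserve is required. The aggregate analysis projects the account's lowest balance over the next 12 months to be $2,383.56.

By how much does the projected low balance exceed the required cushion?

Hazard insurance = $2,021.88 per year
City property tax = $1,089.96 per year
Municipal property tax = $6,172.92 per year
Total annual escrow = $9,284.76
Base monthly escrow = $9,284.76 / 12 = $773.73
Required cushion = 2 × $773.73 = $1,547.46
Surplus = $2,383.56 − $1,547.46 = $836.10

$836.10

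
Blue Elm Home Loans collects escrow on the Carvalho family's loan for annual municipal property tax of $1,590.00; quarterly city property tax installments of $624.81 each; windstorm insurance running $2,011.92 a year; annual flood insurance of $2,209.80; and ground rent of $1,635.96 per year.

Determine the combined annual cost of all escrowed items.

$9,946.92

Municipal property tax = $1,590.00 per year
City property tax = $624.81 × 4 = $2,499.24 per year
Windstorm insurance = $2,011.92 per year
Flood insurance = $2,209.80 per year
Ground rent = $1,635.96 per year
Total per year = $1,590.00 + $2,499.24 + $2,011.92 + $2,209.80 + $1,635.96 = $9,946.92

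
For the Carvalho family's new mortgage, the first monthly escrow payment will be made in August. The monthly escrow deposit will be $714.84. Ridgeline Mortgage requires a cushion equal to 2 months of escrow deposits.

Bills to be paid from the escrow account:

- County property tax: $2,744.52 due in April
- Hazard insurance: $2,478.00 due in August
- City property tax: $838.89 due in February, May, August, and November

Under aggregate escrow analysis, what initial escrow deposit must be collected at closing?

Cushion = 2 × $714.84 = $1,429.68
Trial balance (start $0, +$714.84 each month, − disbursements):
  Aug: +$714.84 − $3,316.89 → -$2,602.05
  Sep: +$714.84 → -$1,887.21
  Oct: +$714.84 → -$1,172.37
  Nov: +$714.84 − $838.89 → -$1,296.42
  Dec: +$714.84 → -$581.58
  Jan: +$714.84 → $133.26
  Feb: +$714.84 − $838.89 → $9.21
  Mar: +$714.84 → $724.05
  Apr: +$714.84 − $2,744.52 → -$1,305.63
  May: +$714.84 − $838.89 → -$1,429.68
  Jun: +$714.84 → -$714.84
  Jul: +$714.84 → $0.00
Lowest trial balance = -$2,602.05 (Aug)
Initial deposit = cushion − low point = $1,429.68 − (-$2,602.05) = $4,031.73

$4,031.73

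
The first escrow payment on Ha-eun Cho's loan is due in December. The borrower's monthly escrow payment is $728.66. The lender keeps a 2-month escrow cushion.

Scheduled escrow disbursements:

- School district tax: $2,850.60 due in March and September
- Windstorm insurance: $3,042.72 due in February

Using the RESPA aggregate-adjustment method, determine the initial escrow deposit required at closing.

$4,436.00

Cushion = 2 × $728.66 = $1,457.32
Trial balance (start $0, +$728.66 each month, − disbursements):
  Dec: +$728.66 → $728.66
  Jan: +$728.66 → $1,457.32
  Feb: +$728.66 − $3,042.72 → -$856.74
  Mar: +$728.66 − $2,850.60 → -$2,978.68
  Apr: +$728.66 → -$2,250.02
  May: +$728.66 → -$1,521.36
  Jun: +$728.66 → -$792.70
  Jul: +$728.66 → -$64.04
  Aug: +$728.66 → $664.62
  Sep: +$728.66 − $2,850.60 → -$1,457.32
  Oct: +$728.66 → -$728.66
  Nov: +$728.66 → $0.00
Lowest trial balance = -$2,978.68 (Mar)
Initial deposit = cushion − low point = $1,457.32 − (-$2,978.68) = $4,436.00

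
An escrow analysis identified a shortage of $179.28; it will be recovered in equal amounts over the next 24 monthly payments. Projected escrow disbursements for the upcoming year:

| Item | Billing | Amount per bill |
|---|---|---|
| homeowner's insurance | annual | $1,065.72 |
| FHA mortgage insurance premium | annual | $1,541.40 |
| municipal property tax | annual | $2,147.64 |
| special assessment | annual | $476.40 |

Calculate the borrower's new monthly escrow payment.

Homeowner's insurance — $1,065.72 annually
FHA mortgage insurance premium — $1,541.40 annually
Municipal property tax — $2,147.64 annually
Special assessment — $476.40 annually
Total per year = $1,065.72 + $1,541.40 + $2,147.64 + $476.40 = $5,231.16
Per month = $5,231.16 / 12 = $435.93
Monthly shortage recovery: $179.28 / 24 = $7.47
New monthly escrow = $435.93 + $7.47 = $443.40

$443.40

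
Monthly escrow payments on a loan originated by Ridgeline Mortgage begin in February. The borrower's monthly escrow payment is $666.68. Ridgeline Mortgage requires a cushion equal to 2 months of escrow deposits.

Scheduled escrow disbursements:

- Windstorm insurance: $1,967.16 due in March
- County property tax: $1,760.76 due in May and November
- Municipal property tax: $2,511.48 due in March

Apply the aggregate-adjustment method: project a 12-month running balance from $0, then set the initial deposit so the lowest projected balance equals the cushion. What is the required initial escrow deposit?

Cushion = 2 × $666.68 = $1,333.36
Trial balance (start $0, +$666.68 each month, − disbursements):
  Feb: +$666.68 → $666.68
  Mar: +$666.68 − $4,478.64 → -$3,145.28
  Apr: +$666.68 → -$2,478.60
  May: +$666.68 − $1,760.76 → -$3,572.68
  Jun: +$666.68 → -$2,906.00
  Jul: +$666.68 → -$2,239.32
  Aug: +$666.68 → -$1,572.64
  Sep: +$666.68 → -$905.96
  Oct: +$666.68 → -$239.28
  Nov: +$666.68 − $1,760.76 → -$1,333.36
  Dec: +$666.68 → -$666.68
  Jan: +$666.68 → $0.00
Lowest trial balance = -$3,572.68 (May)
Initial deposit = cushion − low point = $1,333.36 − (-$3,572.68) = $4,906.04

$4,906.04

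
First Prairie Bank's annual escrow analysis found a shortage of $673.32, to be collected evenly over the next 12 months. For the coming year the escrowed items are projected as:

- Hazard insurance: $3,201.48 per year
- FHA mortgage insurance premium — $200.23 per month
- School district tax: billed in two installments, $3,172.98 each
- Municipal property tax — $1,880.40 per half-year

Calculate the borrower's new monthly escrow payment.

$1,365.36

Hazard insurance — $3,201.48 per year
FHA mortgage insurance premium — $200.23 × 12 = $2,402.76 per year
School district tax — $3,172.98 × 2 = $6,345.96 per year
Municipal property tax — $1,880.40 × 2 = $3,760.80 per year
Total annual escrow = $15,711.00
Monthly escrow = $15,711.00 ÷ 12 = $1,309.25
Shortage per month = $673.32 ÷ 12 = $56.11
New monthly escrow = $1,309.25 + $56.11 = $1,365.36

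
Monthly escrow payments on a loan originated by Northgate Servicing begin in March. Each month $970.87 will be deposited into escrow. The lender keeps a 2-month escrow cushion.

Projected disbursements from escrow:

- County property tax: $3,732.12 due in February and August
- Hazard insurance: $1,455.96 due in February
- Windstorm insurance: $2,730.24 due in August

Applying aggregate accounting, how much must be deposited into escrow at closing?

$2,578.88

Cushion = 2 × $970.87 = $1,941.74
Trial balance (start $0, +$970.87 each month, − disbursements):
  Mar: +$970.87 → $970.87
  Apr: +$970.87 → $1,941.74
  May: +$970.87 → $2,912.61
  Jun: +$970.87 → $3,883.48
  Jul: +$970.87 → $4,854.35
  Aug: +$970.87 − $6,462.36 → -$637.14
  Sep: +$970.87 → $333.73
  Oct: +$970.87 → $1,304.60
  Nov: +$970.87 → $2,275.47
  Dec: +$970.87 → $3,246.34
  Jan: +$970.87 → $4,217.21
  Feb: +$970.87 − $5,188.08 → $0.00
Lowest trial balance = -$637.14 (Aug)
Initial deposit = cushion − low point = $1,941.74 − (-$637.14) = $2,578.88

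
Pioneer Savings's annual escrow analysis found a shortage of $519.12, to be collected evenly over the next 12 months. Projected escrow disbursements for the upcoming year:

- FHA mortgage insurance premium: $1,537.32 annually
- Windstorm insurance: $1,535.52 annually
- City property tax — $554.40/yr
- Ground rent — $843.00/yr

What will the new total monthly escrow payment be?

$415.78

FHA mortgage insurance premium: $1,537.32 per year
Windstorm insurance: $1,535.52 per year
City property tax: $554.40 per year
Ground rent: $843.00 per year
Total annual escrow = $1,537.32 + $1,535.52 + $554.40 + $843.00 = $4,470.24
Monthly = $4,470.24 / 12 = $372.52
Monthly shortage recovery: $519.12 ÷ 12 = $43.26
New monthly escrow = $372.52 + $43.26 = $415.78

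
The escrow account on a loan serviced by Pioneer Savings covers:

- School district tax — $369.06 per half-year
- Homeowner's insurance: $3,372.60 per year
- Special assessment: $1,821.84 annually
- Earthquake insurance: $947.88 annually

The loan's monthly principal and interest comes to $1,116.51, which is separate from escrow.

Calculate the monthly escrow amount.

$573.37

School district tax — $369.06 × 2 = $738.12
Homeowner's insurance — $3,372.60
Special assessment — $1,821.84
Earthquake insurance — $947.88
Yearly total = $738.12 + $3,372.60 + $1,821.84 + $947.88 = $6,880.44
Per month = $6,880.44 / 12 = $573.37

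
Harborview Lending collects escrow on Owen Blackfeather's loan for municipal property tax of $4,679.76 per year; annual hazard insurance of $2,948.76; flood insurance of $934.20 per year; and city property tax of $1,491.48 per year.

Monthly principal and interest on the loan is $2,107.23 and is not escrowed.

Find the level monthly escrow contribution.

$837.85

Municipal property tax: $4,679.76 per year
Hazard insurance: $2,948.76 per year
Flood insurance: $934.20 per year
City property tax: $1,491.48 per year
Total per year = $4,679.76 + $2,948.76 + $934.20 + $1,491.48 = $10,054.20
Base monthly escrow = $10,054.20 / 12 = $837.85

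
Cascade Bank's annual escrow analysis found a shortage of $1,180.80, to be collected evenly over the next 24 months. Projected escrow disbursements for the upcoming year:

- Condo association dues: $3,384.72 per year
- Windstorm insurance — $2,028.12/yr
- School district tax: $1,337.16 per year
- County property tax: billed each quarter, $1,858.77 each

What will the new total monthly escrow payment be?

$1,231.29

Condo association dues = $3,384.72/yr
Windstorm insurance = $2,028.12/yr
School district tax = $1,337.16/yr
County property tax = $1,858.77 × 4 = $7,435.08/yr
Total per year = $3,384.72 + $2,028.12 + $1,337.16 + $7,435.08 = $14,185.08
Monthly escrow = $14,185.08 / 12 = $1,182.09
Shortage spread = $1,180.80 ÷ 24 = $49.20/mo
New monthly escrow = $1,182.09 + $49.20 = $1,231.29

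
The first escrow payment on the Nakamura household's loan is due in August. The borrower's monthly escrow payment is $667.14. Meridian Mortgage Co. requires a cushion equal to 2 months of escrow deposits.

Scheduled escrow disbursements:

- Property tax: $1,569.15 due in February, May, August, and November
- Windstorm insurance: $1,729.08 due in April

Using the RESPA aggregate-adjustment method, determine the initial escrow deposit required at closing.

$2,668.56

Cushion = 2 × $667.14 = $1,334.28
Trial balance (start $0, +$667.14 each month, − disbursements):
  Aug: +$667.14 − $1,569.15 → -$902.01
  Sep: +$667.14 → -$234.87
  Oct: +$667.14 → $432.27
  Nov: +$667.14 − $1,569.15 → -$469.74
  Dec: +$667.14 → $197.40
  Jan: +$667.14 → $864.54
  Feb: +$667.14 − $1,569.15 → -$37.47
  Mar: +$667.14 → $629.67
  Apr: +$667.14 − $1,729.08 → -$432.27
  May: +$667.14 − $1,569.15 → -$1,334.28
  Jun: +$667.14 → -$667.14
  Jul: +$667.14 → $0.00
Lowest trial balance = -$1,334.28 (May)
Initial deposit = cushion − low point = $1,334.28 − (-$1,334.28) = $2,668.56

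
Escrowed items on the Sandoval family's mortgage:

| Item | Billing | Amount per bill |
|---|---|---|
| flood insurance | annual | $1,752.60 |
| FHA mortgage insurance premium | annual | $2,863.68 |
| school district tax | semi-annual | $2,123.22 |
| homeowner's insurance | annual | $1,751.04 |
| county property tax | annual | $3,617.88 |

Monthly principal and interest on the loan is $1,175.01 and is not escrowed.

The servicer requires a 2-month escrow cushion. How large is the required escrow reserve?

Flood insurance = $1,752.60/yr
FHA mortgage insurance premium = $2,863.68/yr
School district tax = $2,123.22 × 2 = $4,246.44/yr
Homeowner's insurance = $1,751.04/yr
County property tax = $3,617.88/yr
Total per year = $14,231.64
Per month = $14,231.64 / 12 = $1,185.97
Reserve = 2 × $1,185.97 = $2,371.94

$2,371.94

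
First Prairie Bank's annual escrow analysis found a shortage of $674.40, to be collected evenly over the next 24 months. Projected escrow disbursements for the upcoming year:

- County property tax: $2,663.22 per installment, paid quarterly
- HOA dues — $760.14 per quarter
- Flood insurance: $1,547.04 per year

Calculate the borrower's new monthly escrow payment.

County property tax = $2,663.22 × 4 = $10,652.88 annually
HOA dues = $760.14 × 4 = $3,040.56 annually
Flood insurance = $1,547.04 annually
Combined annual = $10,652.88 + $3,040.56 + $1,547.04 = $15,240.48
Monthly escrow = $15,240.48 ÷ 12 = $1,270.04
Shortage spread = $674.40 ÷ 24 = $28.10/mo
Adjusted monthly = $1,270.04 + $28.10 = $1,298.14

$1,298.14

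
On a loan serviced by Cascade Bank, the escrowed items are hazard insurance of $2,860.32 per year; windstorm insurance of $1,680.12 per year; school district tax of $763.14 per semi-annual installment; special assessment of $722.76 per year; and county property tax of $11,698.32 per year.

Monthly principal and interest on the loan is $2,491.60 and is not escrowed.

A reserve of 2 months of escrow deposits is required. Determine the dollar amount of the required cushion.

$3,081.30

Hazard insurance — $2,860.32 annually
Windstorm insurance — $1,680.12 annually
School district tax — $763.14 × 2 = $1,526.28 annually
Special assessment — $722.76 annually
County property tax — $11,698.32 annually
Yearly total = $18,487.80
Monthly escrow = $18,487.80 / 12 = $1,540.65
Required cushion = 2 × $1,540.65 = $3,081.30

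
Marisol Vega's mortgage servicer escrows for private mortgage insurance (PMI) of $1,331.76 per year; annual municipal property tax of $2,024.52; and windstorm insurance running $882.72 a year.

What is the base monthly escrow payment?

$353.25

Private mortgage insurance (PMI) — $1,331.76 annually
Municipal property tax — $2,024.52 annually
Windstorm insurance — $882.72 annually
Annual escrow total = $1,331.76 + $2,024.52 + $882.72 = $4,239.00
Monthly escrow = $4,239.00 / 12 = $353.25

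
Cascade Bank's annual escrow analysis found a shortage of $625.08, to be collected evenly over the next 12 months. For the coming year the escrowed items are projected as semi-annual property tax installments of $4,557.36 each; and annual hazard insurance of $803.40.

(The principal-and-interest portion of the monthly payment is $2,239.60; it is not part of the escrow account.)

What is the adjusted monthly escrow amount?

Property tax: $4,557.36 × 2 = $9,114.72/yr
Hazard insurance: $803.40/yr
Total annual escrow = $9,114.72 + $803.40 = $9,918.12
Per month = $9,918.12 ÷ 12 = $826.51
Shortage spread = $625.08 / 12 = $52.09/mo
New monthly escrow = $826.51 + $52.09 = $878.60

$878.60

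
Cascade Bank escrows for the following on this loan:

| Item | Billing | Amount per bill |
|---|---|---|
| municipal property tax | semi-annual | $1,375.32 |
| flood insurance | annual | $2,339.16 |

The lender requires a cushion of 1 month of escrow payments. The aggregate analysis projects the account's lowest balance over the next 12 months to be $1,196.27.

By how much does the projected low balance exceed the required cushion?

$772.12

Municipal property tax — $1,375.32 × 2 = $2,750.64/yr
Flood insurance — $2,339.16/yr
Combined annual = $5,089.80
Base monthly escrow = $5,089.80 ÷ 12 = $424.15
Cushion = 1 × $424.15 = $424.15
Excess over cushion: $1,196.27 − $424.15 = $772.12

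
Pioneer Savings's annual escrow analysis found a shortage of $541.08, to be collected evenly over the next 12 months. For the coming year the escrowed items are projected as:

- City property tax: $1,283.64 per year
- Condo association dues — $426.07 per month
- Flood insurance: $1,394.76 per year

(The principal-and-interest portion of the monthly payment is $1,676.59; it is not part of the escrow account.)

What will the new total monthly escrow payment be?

City property tax — $1,283.64
Condo association dues — $426.07 × 12 = $5,112.84
Flood insurance — $1,394.76
Annual escrow total = $1,283.64 + $5,112.84 + $1,394.76 = $7,791.24
Monthly = $7,791.24 / 12 = $649.27
Shortage spread = $541.08 / 12 = $45.09/mo
New monthly escrow = $649.27 + $45.09 = $694.36

$694.36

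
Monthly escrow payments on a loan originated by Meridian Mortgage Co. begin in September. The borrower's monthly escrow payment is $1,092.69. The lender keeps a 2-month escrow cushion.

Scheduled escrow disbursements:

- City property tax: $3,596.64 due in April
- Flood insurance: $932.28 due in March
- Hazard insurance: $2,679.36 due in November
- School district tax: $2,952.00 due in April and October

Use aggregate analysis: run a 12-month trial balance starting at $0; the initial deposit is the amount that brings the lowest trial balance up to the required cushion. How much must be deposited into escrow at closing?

$6,556.14

Cushion = 2 × $1,092.69 = $2,185.38
Trial balance (start $0, +$1,092.69 each month, − disbursements):
  Sep: +$1,092.69 → $1,092.69
  Oct: +$1,092.69 − $2,952.00 → -$766.62
  Nov: +$1,092.69 − $2,679.36 → -$2,353.29
  Dec: +$1,092.69 → -$1,260.60
  Jan: +$1,092.69 → -$167.91
  Feb: +$1,092.69 → $924.78
  Mar: +$1,092.69 − $932.28 → $1,085.19
  Apr: +$1,092.69 − $6,548.64 → -$4,370.76
  May: +$1,092.69 → -$3,278.07
  Jun: +$1,092.69 → -$2,185.38
  Jul: +$1,092.69 → -$1,092.69
  Aug: +$1,092.69 → $0.00
Lowest trial balance = -$4,370.76 (Apr)
Initial deposit = cushion − low point = $2,185.38 − (-$4,370.76) = $6,556.14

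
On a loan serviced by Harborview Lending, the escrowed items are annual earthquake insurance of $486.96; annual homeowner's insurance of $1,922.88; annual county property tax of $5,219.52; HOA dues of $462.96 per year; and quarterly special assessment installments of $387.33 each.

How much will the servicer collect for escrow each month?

Earthquake insurance — $486.96 per year
Homeowner's insurance — $1,922.88 per year
County property tax — $5,219.52 per year
HOA dues — $462.96 per year
Special assessment — $387.33 × 4 = $1,549.32 per year
Total annual escrow = $9,641.64
Base monthly escrow = $9,641.64 ÷ 12 = $803.47

$803.47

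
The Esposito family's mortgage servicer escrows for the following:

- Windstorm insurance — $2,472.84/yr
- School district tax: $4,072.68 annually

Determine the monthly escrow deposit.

Windstorm insurance: $2,472.84 annually
School district tax: $4,072.68 annually
Combined annual = $6,545.52
Per month = $6,545.52 ÷ 12 = $545.46

$545.46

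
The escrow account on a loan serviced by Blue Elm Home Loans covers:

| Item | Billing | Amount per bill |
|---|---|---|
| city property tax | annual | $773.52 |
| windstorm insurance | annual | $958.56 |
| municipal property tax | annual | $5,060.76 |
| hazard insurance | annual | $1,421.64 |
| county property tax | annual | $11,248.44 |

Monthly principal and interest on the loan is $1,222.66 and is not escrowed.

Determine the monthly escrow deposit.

$1,621.91

City property tax = $773.52
Windstorm insurance = $958.56
Municipal property tax = $5,060.76
Hazard insurance = $1,421.64
County property tax = $11,248.44
Yearly total = $773.52 + $958.56 + $5,060.76 + $1,421.64 + $11,248.44 = $19,462.92
Monthly escrow = $19,462.92 / 12 = $1,621.91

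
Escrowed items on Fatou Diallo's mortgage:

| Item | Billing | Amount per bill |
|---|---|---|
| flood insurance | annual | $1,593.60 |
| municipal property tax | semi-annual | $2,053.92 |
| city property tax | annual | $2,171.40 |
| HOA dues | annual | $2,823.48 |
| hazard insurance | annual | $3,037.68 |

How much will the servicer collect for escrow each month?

$1,144.50

Flood insurance = $1,593.60
Municipal property tax = $2,053.92 × 2 = $4,107.84
City property tax = $2,171.40
HOA dues = $2,823.48
Hazard insurance = $3,037.68
Annual escrow total = $13,734.00
Monthly escrow = $13,734.00 / 12 = $1,144.50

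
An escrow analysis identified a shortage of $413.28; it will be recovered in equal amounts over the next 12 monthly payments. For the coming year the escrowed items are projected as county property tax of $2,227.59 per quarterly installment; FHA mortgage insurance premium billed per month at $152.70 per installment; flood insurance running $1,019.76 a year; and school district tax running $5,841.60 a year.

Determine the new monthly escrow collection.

$1,501.45

County property tax = $2,227.59 × 4 = $8,910.36
FHA mortgage insurance premium = $152.70 × 12 = $1,832.40
Flood insurance = $1,019.76
School district tax = $5,841.60
Yearly total = $8,910.36 + $1,832.40 + $1,019.76 + $5,841.60 = $17,604.12
Per month = $17,604.12 / 12 = $1,467.01
Shortage per month = $413.28 / 12 = $34.44
New monthly escrow = $1,467.01 + $34.44 = $1,501.45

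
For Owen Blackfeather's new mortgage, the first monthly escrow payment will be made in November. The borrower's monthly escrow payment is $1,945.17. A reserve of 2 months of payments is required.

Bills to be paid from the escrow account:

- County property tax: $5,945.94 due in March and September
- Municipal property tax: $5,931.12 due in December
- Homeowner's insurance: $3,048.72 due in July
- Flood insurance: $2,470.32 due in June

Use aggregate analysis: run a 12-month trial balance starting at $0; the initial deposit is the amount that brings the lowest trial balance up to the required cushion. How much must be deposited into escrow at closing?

$6,041.55

Cushion = 2 × $1,945.17 = $3,890.34
Trial balance (start $0, +$1,945.17 each month, − disbursements):
  Nov: +$1,945.17 → $1,945.17
  Dec: +$1,945.17 − $5,931.12 → -$2,040.78
  Jan: +$1,945.17 → -$95.61
  Feb: +$1,945.17 → $1,849.56
  Mar: +$1,945.17 − $5,945.94 → -$2,151.21
  Apr: +$1,945.17 → -$206.04
  May: +$1,945.17 → $1,739.13
  Jun: +$1,945.17 − $2,470.32 → $1,213.98
  Jul: +$1,945.17 − $3,048.72 → $110.43
  Aug: +$1,945.17 → $2,055.60
  Sep: +$1,945.17 − $5,945.94 → -$1,945.17
  Oct: +$1,945.17 → $0.00
Lowest trial balance = -$2,151.21 (Mar)
Initial deposit = cushion − low point = $3,890.34 − (-$2,151.21) = $6,041.55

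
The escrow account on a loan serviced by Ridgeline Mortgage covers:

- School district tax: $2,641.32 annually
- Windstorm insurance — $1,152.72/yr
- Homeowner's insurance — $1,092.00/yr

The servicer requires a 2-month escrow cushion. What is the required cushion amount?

School district tax — $2,641.32 per year
Windstorm insurance — $1,152.72 per year
Homeowner's insurance — $1,092.00 per year
Yearly total = $4,886.04
Base monthly escrow = $4,886.04 ÷ 12 = $407.17
Cushion = 2 × $407.17 = $814.34

$814.34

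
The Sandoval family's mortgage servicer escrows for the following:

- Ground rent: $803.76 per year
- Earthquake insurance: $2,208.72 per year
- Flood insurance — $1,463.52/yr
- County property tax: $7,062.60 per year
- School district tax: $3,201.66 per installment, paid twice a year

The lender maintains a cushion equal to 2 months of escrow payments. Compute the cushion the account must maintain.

Ground rent: $803.76 annually
Earthquake insurance: $2,208.72 annually
Flood insurance: $1,463.52 annually
County property tax: $7,062.60 annually
School district tax: $3,201.66 × 2 = $6,403.32 annually
Annual escrow total = $17,941.92
Per month = $17,941.92 / 12 = $1,495.16
Reserve = 2 × $1,495.16 = $2,990.32

$2,990.32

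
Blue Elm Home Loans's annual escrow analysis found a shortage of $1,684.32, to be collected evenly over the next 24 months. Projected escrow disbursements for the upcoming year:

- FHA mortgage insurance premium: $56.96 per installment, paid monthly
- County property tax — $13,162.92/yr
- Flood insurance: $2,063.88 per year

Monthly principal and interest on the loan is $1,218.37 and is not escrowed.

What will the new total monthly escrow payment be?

$1,396.04

FHA mortgage insurance premium — $56.96 × 12 = $683.52/yr
County property tax — $13,162.92/yr
Flood insurance — $2,063.88/yr
Combined annual = $15,910.32
Per month = $15,910.32 / 12 = $1,325.86
Shortage spread = $1,684.32 / 24 = $70.18/mo
New monthly escrow = $1,325.86 + $70.18 = $1,396.04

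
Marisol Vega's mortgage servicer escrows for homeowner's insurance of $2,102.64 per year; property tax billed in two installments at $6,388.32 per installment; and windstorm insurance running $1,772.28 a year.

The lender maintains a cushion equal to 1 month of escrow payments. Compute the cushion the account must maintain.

Homeowner's insurance — $2,102.64
Property tax — $6,388.32 × 2 = $12,776.64
Windstorm insurance — $1,772.28
Total annual escrow = $16,651.56
Per month = $16,651.56 / 12 = $1,387.63
Required cushion = 1 × $1,387.63 = $1,387.63

$1,387.63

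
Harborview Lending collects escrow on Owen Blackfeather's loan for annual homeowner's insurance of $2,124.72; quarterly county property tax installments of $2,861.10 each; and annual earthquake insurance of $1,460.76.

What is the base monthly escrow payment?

Homeowner's insurance — $2,124.72 annually
County property tax — $2,861.10 × 4 = $11,444.40 annually
Earthquake insurance — $1,460.76 annually
Total annual escrow = $2,124.72 + $11,444.40 + $1,460.76 = $15,029.88
Monthly = $15,029.88 / 12 = $1,252.49

$1,252.49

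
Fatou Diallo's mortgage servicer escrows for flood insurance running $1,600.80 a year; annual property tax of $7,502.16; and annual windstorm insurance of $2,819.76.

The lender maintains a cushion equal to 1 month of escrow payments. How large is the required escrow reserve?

$993.56

Flood insurance = $1,600.80 per year
Property tax = $7,502.16 per year
Windstorm insurance = $2,819.76 per year
Total annual escrow = $11,922.72
Per month = $11,922.72 / 12 = $993.56
Required cushion = 1 × $993.56 = $993.56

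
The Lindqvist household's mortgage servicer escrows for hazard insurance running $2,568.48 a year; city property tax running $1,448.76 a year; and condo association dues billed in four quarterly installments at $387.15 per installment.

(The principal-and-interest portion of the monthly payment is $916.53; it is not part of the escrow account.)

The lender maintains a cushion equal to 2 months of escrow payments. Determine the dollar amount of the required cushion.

$927.64

Hazard insurance = $2,568.48/yr
City property tax = $1,448.76/yr
Condo association dues = $387.15 × 4 = $1,548.60/yr
Total annual escrow = $2,568.48 + $1,448.76 + $1,548.60 = $5,565.84
Monthly = $5,565.84 ÷ 12 = $463.82
Required cushion = 2 × $463.82 = $927.64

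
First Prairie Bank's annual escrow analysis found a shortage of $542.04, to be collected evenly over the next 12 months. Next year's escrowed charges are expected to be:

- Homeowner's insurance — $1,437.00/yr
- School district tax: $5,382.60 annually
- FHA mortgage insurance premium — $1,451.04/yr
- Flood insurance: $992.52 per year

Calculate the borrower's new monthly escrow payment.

$817.10

Homeowner's insurance — $1,437.00 annually
School district tax — $5,382.60 annually
FHA mortgage insurance premium — $1,451.04 annually
Flood insurance — $992.52 annually
Combined annual = $9,263.16
Per month = $9,263.16 ÷ 12 = $771.93
Shortage per month = $542.04 / 12 = $45.17
New monthly escrow = $771.93 + $45.17 = $817.10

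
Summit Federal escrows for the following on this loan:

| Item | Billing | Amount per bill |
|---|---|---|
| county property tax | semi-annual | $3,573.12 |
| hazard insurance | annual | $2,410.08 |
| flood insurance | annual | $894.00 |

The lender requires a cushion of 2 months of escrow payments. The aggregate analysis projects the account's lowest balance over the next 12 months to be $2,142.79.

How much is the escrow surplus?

County property tax: $3,573.12 × 2 = $7,146.24
Hazard insurance: $2,410.08
Flood insurance: $894.00
Total annual escrow = $10,450.32
Base monthly escrow = $10,450.32 / 12 = $870.86
Required reserve = 2 × $870.86 = $1,741.72
Excess over cushion: $2,142.79 − $1,741.72 = $401.07

$401.07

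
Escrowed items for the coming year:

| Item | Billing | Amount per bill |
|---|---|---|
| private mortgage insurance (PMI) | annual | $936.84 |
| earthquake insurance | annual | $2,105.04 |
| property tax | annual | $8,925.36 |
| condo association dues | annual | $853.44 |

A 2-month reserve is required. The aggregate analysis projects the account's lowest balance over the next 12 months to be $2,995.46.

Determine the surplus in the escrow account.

Private mortgage insurance (PMI) — $936.84 per year
Earthquake insurance — $2,105.04 per year
Property tax — $8,925.36 per year
Condo association dues — $853.44 per year
Annual escrow total = $936.84 + $2,105.04 + $8,925.36 + $853.44 = $12,820.68
Monthly escrow = $12,820.68 / 12 = $1,068.39
Required reserve = 2 × $1,068.39 = $2,136.78
Surplus = $2,995.46 − $2,136.78 = $858.68

$858.68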